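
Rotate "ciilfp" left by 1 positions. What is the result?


Input: "ciilfp", rotate left by 1
First 1 characters: "c"
Remaining characters: "iilfp"
Concatenate remaining + first: "iilfp" + "c" = "iilfpc"

iilfpc


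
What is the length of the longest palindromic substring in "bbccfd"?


Input: "bbccfd"
Checking substrings for palindromes:
  [0:2] "bb" (len 2) => palindrome
  [2:4] "cc" (len 2) => palindrome
Longest palindromic substring: "bb" with length 2

2


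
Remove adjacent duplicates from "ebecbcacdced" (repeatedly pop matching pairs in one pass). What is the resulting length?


Input: ebecbcacdced
Stack-based adjacent duplicate removal:
  Read 'e': push. Stack: e
  Read 'b': push. Stack: eb
  Read 'e': push. Stack: ebe
  Read 'c': push. Stack: ebec
  Read 'b': push. Stack: ebecb
  Read 'c': push. Stack: ebecbc
  Read 'a': push. Stack: ebecbca
  Read 'c': push. Stack: ebecbcac
  Read 'd': push. Stack: ebecbcacd
  Read 'c': push. Stack: ebecbcacdc
  Read 'e': push. Stack: ebecbcacdce
  Read 'd': push. Stack: ebecbcacdced
Final stack: "ebecbcacdced" (length 12)

12


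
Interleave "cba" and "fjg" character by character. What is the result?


Interleaving "cba" and "fjg":
  Position 0: 'c' from first, 'f' from second => "cf"
  Position 1: 'b' from first, 'j' from second => "bj"
  Position 2: 'a' from first, 'g' from second => "ag"
Result: cfbjag

cfbjag


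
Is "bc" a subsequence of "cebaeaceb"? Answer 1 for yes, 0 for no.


Check if "bc" is a subsequence of "cebaeaceb"
Greedy scan:
  Position 0 ('c'): no match needed
  Position 1 ('e'): no match needed
  Position 2 ('b'): matches sub[0] = 'b'
  Position 3 ('a'): no match needed
  Position 4 ('e'): no match needed
  Position 5 ('a'): no match needed
  Position 6 ('c'): matches sub[1] = 'c'
  Position 7 ('e'): no match needed
  Position 8 ('b'): no match needed
All 2 characters matched => is a subsequence

1


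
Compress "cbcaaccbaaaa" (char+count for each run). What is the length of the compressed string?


Input: cbcaaccbaaaa
Runs:
  'c' x 1 => "c1"
  'b' x 1 => "b1"
  'c' x 1 => "c1"
  'a' x 2 => "a2"
  'c' x 2 => "c2"
  'b' x 1 => "b1"
  'a' x 4 => "a4"
Compressed: "c1b1c1a2c2b1a4"
Compressed length: 14

14


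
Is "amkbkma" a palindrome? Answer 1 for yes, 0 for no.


Input: amkbkma
Reversed: amkbkma
  Compare pos 0 ('a') with pos 6 ('a'): match
  Compare pos 1 ('m') with pos 5 ('m'): match
  Compare pos 2 ('k') with pos 4 ('k'): match
Result: palindrome

1


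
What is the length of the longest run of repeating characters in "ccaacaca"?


Input: "ccaacaca"
Scanning for longest run:
  Position 1 ('c'): continues run of 'c', length=2
  Position 2 ('a'): new char, reset run to 1
  Position 3 ('a'): continues run of 'a', length=2
  Position 4 ('c'): new char, reset run to 1
  Position 5 ('a'): new char, reset run to 1
  Position 6 ('c'): new char, reset run to 1
  Position 7 ('a'): new char, reset run to 1
Longest run: 'c' with length 2

2


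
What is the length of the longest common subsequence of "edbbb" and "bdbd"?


LCS of "edbbb" and "bdbd"
DP table:
           b    d    b    d
      0    0    0    0    0
  e   0    0    0    0    0
  d   0    0    1    1    1
  b   0    1    1    2    2
  b   0    1    1    2    2
  b   0    1    1    2    2
LCS length = dp[5][4] = 2

2


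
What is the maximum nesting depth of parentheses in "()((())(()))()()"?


Input: "()((())(()))()()"
Tracking depth:
  Position 0 '(': depth becomes 1
  Position 1 ')': depth becomes 0
  Position 2 '(': depth becomes 1
  Position 3 '(': depth becomes 2
  Position 4 '(': depth becomes 3
  Position 5 ')': depth becomes 2
  Position 6 ')': depth becomes 1
  Position 7 '(': depth becomes 2
  Position 8 '(': depth becomes 3
  Position 9 ')': depth becomes 2
  Position 10 ')': depth becomes 1
  Position 11 ')': depth becomes 0
  Position 12 '(': depth becomes 1
  Position 13 ')': depth becomes 0
  Position 14 '(': depth becomes 1
  Position 15 ')': depth becomes 0
Maximum depth reached: 3

3


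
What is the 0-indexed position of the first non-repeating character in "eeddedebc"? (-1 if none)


Input: eeddedebc
Character frequencies:
  'b': 1
  'c': 1
  'd': 3
  'e': 4
Scanning left to right for freq == 1:
  Position 0 ('e'): freq=4, skip
  Position 1 ('e'): freq=4, skip
  Position 2 ('d'): freq=3, skip
  Position 3 ('d'): freq=3, skip
  Position 4 ('e'): freq=4, skip
  Position 5 ('d'): freq=3, skip
  Position 6 ('e'): freq=4, skip
  Position 7 ('b'): unique! => answer = 7

7


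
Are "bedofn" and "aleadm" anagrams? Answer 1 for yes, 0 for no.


Strings: "bedofn", "aleadm"
Sorted first:  bdefno
Sorted second: aadelm
Differ at position 0: 'b' vs 'a' => not anagrams

0


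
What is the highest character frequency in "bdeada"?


Input: bdeada
Character counts:
  'a': 2
  'b': 1
  'd': 2
  'e': 1
Maximum frequency: 2

2


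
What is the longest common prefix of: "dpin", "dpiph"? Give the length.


Words: dpin, dpiph
  Position 0: all 'd' => match
  Position 1: all 'p' => match
  Position 2: all 'i' => match
  Position 3: ('n', 'p') => mismatch, stop
LCP = "dpi" (length 3)

3


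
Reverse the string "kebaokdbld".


Input: kebaokdbld
Reading characters right to left:
  Position 9: 'd'
  Position 8: 'l'
  Position 7: 'b'
  Position 6: 'd'
  Position 5: 'k'
  Position 4: 'o'
  Position 3: 'a'
  Position 2: 'b'
  Position 1: 'e'
  Position 0: 'k'
Reversed: dlbdkoabek

dlbdkoabek


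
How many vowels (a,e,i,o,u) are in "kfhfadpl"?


Input: kfhfadpl
Checking each character:
  'k' at position 0: consonant
  'f' at position 1: consonant
  'h' at position 2: consonant
  'f' at position 3: consonant
  'a' at position 4: vowel (running total: 1)
  'd' at position 5: consonant
  'p' at position 6: consonant
  'l' at position 7: consonant
Total vowels: 1

1


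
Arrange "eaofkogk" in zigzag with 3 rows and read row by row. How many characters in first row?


Zigzag "eaofkogk" into 3 rows:
Placing characters:
  'e' => row 0
  'a' => row 1
  'o' => row 2
  'f' => row 1
  'k' => row 0
  'o' => row 1
  'g' => row 2
  'k' => row 1
Rows:
  Row 0: "ek"
  Row 1: "afok"
  Row 2: "og"
First row length: 2

2


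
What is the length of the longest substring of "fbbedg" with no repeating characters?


Input: "fbbedg"
Sliding window (track last position of each char):
  Position 0 ('f'): window [0,0] length 1 -- new best
  Position 1 ('b'): window [0,1] length 2 -- new best
  Position 2 ('b'): repeat (last at 1), move window start to 2
  Position 2 ('b'): window [2,2] length 1
  Position 3 ('e'): window [2,3] length 2
  Position 4 ('d'): window [2,4] length 3 -- new best
  Position 5 ('g'): window [2,5] length 4 -- new best
Longest substring with no repeats: "bedg" with length 4

4


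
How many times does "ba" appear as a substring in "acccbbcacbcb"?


Searching for "ba" in "acccbbcacbcb"
Scanning each position:
  Position 0: "ac" => no
  Position 1: "cc" => no
  Position 2: "cc" => no
  Position 3: "cb" => no
  Position 4: "bb" => no
  Position 5: "bc" => no
  Position 6: "ca" => no
  Position 7: "ac" => no
  Position 8: "cb" => no
  Position 9: "bc" => no
  Position 10: "cb" => no
Total occurrences: 0

0


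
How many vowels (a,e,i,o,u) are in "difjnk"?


Input: difjnk
Checking each character:
  'd' at position 0: consonant
  'i' at position 1: vowel (running total: 1)
  'f' at position 2: consonant
  'j' at position 3: consonant
  'n' at position 4: consonant
  'k' at position 5: consonant
Total vowels: 1

1


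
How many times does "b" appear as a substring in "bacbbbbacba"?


Searching for "b" in "bacbbbbacba"
Scanning each position:
  Position 0: "b" => MATCH
  Position 1: "a" => no
  Position 2: "c" => no
  Position 3: "b" => MATCH
  Position 4: "b" => MATCH
  Position 5: "b" => MATCH
  Position 6: "b" => MATCH
  Position 7: "a" => no
  Position 8: "c" => no
  Position 9: "b" => MATCH
  Position 10: "a" => no
Total occurrences: 6

6


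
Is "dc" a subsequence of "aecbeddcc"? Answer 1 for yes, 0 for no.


Check if "dc" is a subsequence of "aecbeddcc"
Greedy scan:
  Position 0 ('a'): no match needed
  Position 1 ('e'): no match needed
  Position 2 ('c'): no match needed
  Position 3 ('b'): no match needed
  Position 4 ('e'): no match needed
  Position 5 ('d'): matches sub[0] = 'd'
  Position 6 ('d'): no match needed
  Position 7 ('c'): matches sub[1] = 'c'
  Position 8 ('c'): no match needed
All 2 characters matched => is a subsequence

1


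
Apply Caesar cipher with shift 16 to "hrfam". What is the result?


Caesar cipher: shift "hrfam" by 16
  'h' (pos 7) + 16 = pos 23 = 'x'
  'r' (pos 17) + 16 = pos 7 = 'h'
  'f' (pos 5) + 16 = pos 21 = 'v'
  'a' (pos 0) + 16 = pos 16 = 'q'
  'm' (pos 12) + 16 = pos 2 = 'c'
Result: xhvqc

xhvqc


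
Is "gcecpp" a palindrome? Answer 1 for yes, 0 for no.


Input: gcecpp
Reversed: ppcecg
  Compare pos 0 ('g') with pos 5 ('p'): MISMATCH
  Compare pos 1 ('c') with pos 4 ('p'): MISMATCH
  Compare pos 2 ('e') with pos 3 ('c'): MISMATCH
Result: not a palindrome

0


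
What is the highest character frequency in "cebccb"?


Input: cebccb
Character counts:
  'b': 2
  'c': 3
  'e': 1
Maximum frequency: 3

3


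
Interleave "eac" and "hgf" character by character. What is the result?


Interleaving "eac" and "hgf":
  Position 0: 'e' from first, 'h' from second => "eh"
  Position 1: 'a' from first, 'g' from second => "ag"
  Position 2: 'c' from first, 'f' from second => "cf"
Result: ehagcf

ehagcf


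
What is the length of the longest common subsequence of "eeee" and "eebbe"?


LCS of "eeee" and "eebbe"
DP table:
           e    e    b    b    e
      0    0    0    0    0    0
  e   0    1    1    1    1    1
  e   0    1    2    2    2    2
  e   0    1    2    2    2    3
  e   0    1    2    2    2    3
LCS length = dp[4][5] = 3

3


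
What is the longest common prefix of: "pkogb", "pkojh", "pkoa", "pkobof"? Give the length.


Words: pkogb, pkojh, pkoa, pkobof
  Position 0: all 'p' => match
  Position 1: all 'k' => match
  Position 2: all 'o' => match
  Position 3: ('g', 'j', 'a', 'b') => mismatch, stop
LCP = "pko" (length 3)

3


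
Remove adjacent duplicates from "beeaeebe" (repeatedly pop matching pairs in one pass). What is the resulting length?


Input: beeaeebe
Stack-based adjacent duplicate removal:
  Read 'b': push. Stack: b
  Read 'e': push. Stack: be
  Read 'e': matches stack top 'e' => pop. Stack: b
  Read 'a': push. Stack: ba
  Read 'e': push. Stack: bae
  Read 'e': matches stack top 'e' => pop. Stack: ba
  Read 'b': push. Stack: bab
  Read 'e': push. Stack: babe
Final stack: "babe" (length 4)

4


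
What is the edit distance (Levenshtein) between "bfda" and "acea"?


Computing edit distance: "bfda" -> "acea"
DP table:
           a    c    e    a
      0    1    2    3    4
  b   1    1    2    3    4
  f   2    2    2    3    4
  d   3    3    3    3    4
  a   4    3    4    4    3
Edit distance = dp[4][4] = 3

3


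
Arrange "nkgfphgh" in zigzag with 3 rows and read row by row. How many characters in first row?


Zigzag "nkgfphgh" into 3 rows:
Placing characters:
  'n' => row 0
  'k' => row 1
  'g' => row 2
  'f' => row 1
  'p' => row 0
  'h' => row 1
  'g' => row 2
  'h' => row 1
Rows:
  Row 0: "np"
  Row 1: "kfhh"
  Row 2: "gg"
First row length: 2

2


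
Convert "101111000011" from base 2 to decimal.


Input: "101111000011" in base 2
Positional expansion:
  Digit '1' (value 1) x 2^11 = 2048
  Digit '0' (value 0) x 2^10 = 0
  Digit '1' (value 1) x 2^9 = 512
  Digit '1' (value 1) x 2^8 = 256
  Digit '1' (value 1) x 2^7 = 128
  Digit '1' (value 1) x 2^6 = 64
  Digit '0' (value 0) x 2^5 = 0
  Digit '0' (value 0) x 2^4 = 0
  Digit '0' (value 0) x 2^3 = 0
  Digit '0' (value 0) x 2^2 = 0
  Digit '1' (value 1) x 2^1 = 2
  Digit '1' (value 1) x 2^0 = 1
Sum = 3011

3011


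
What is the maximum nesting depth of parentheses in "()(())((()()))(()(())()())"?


Input: "()(())((()()))(()(())()())"
Tracking depth:
  Position 0 '(': depth becomes 1
  Position 1 ')': depth becomes 0
  Position 2 '(': depth becomes 1
  Position 3 '(': depth becomes 2
  Position 4 ')': depth becomes 1
  Position 5 ')': depth becomes 0
  Position 6 '(': depth becomes 1
  Position 7 '(': depth becomes 2
  Position 8 '(': depth becomes 3
  Position 9 ')': depth becomes 2
  Position 10 '(': depth becomes 3
  Position 11 ')': depth becomes 2
  Position 12 ')': depth becomes 1
  Position 13 ')': depth becomes 0
  Position 14 '(': depth becomes 1
  Position 15 '(': depth becomes 2
  Position 16 ')': depth becomes 1
  Position 17 '(': depth becomes 2
  Position 18 '(': depth becomes 3
  Position 19 ')': depth becomes 2
  Position 20 ')': depth becomes 1
  Position 21 '(': depth becomes 2
  Position 22 ')': depth becomes 1
  Position 23 '(': depth becomes 2
  Position 24 ')': depth becomes 1
  Position 25 ')': depth becomes 0
Maximum depth reached: 3

3


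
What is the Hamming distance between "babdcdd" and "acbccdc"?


Comparing "babdcdd" and "acbccdc" position by position:
  Position 0: 'b' vs 'a' => differ
  Position 1: 'a' vs 'c' => differ
  Position 2: 'b' vs 'b' => same
  Position 3: 'd' vs 'c' => differ
  Position 4: 'c' vs 'c' => same
  Position 5: 'd' vs 'd' => same
  Position 6: 'd' vs 'c' => differ
Total differences (Hamming distance): 4

4


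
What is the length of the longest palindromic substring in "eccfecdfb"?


Input: "eccfecdfb"
Checking substrings for palindromes:
  [1:3] "cc" (len 2) => palindrome
Longest palindromic substring: "cc" with length 2

2


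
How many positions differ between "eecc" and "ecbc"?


Comparing "eecc" and "ecbc" position by position:
  Position 0: 'e' vs 'e' => same
  Position 1: 'e' vs 'c' => DIFFER
  Position 2: 'c' vs 'b' => DIFFER
  Position 3: 'c' vs 'c' => same
Positions that differ: 2

2


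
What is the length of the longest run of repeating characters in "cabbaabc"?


Input: "cabbaabc"
Scanning for longest run:
  Position 1 ('a'): new char, reset run to 1
  Position 2 ('b'): new char, reset run to 1
  Position 3 ('b'): continues run of 'b', length=2
  Position 4 ('a'): new char, reset run to 1
  Position 5 ('a'): continues run of 'a', length=2
  Position 6 ('b'): new char, reset run to 1
  Position 7 ('c'): new char, reset run to 1
Longest run: 'b' with length 2

2


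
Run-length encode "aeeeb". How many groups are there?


Input: aeeeb
Scanning for consecutive runs:
  Group 1: 'a' x 1 (positions 0-0)
  Group 2: 'e' x 3 (positions 1-3)
  Group 3: 'b' x 1 (positions 4-4)
Total groups: 3

3


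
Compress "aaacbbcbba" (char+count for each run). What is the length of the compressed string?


Input: aaacbbcbba
Runs:
  'a' x 3 => "a3"
  'c' x 1 => "c1"
  'b' x 2 => "b2"
  'c' x 1 => "c1"
  'b' x 2 => "b2"
  'a' x 1 => "a1"
Compressed: "a3c1b2c1b2a1"
Compressed length: 12

12


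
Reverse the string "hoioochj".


Input: hoioochj
Reading characters right to left:
  Position 7: 'j'
  Position 6: 'h'
  Position 5: 'c'
  Position 4: 'o'
  Position 3: 'o'
  Position 2: 'i'
  Position 1: 'o'
  Position 0: 'h'
Reversed: jhcooioh

jhcooioh


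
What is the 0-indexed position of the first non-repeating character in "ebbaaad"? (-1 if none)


Input: ebbaaad
Character frequencies:
  'a': 3
  'b': 2
  'd': 1
  'e': 1
Scanning left to right for freq == 1:
  Position 0 ('e'): unique! => answer = 0

0


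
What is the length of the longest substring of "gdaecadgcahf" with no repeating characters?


Input: "gdaecadgcahf"
Sliding window (track last position of each char):
  Position 0 ('g'): window [0,0] length 1 -- new best
  Position 1 ('d'): window [0,1] length 2 -- new best
  Position 2 ('a'): window [0,2] length 3 -- new best
  Position 3 ('e'): window [0,3] length 4 -- new best
  Position 4 ('c'): window [0,4] length 5 -- new best
  Position 5 ('a'): repeat (last at 2), move window start to 3
  Position 5 ('a'): window [3,5] length 3
  Position 6 ('d'): window [3,6] length 4
  Position 7 ('g'): window [3,7] length 5
  Position 8 ('c'): repeat (last at 4), move window start to 5
  Position 8 ('c'): window [5,8] length 4
  Position 9 ('a'): repeat (last at 5), move window start to 6
  Position 9 ('a'): window [6,9] length 4
  Position 10 ('h'): window [6,10] length 5
  Position 11 ('f'): window [6,11] length 6 -- new best
Longest substring with no repeats: "dgcahf" with length 6

6


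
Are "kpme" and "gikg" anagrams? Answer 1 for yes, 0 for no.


Strings: "kpme", "gikg"
Sorted first:  ekmp
Sorted second: ggik
Differ at position 0: 'e' vs 'g' => not anagrams

0


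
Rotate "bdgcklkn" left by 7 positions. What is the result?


Input: "bdgcklkn", rotate left by 7
First 7 characters: "bdgcklk"
Remaining characters: "n"
Concatenate remaining + first: "n" + "bdgcklk" = "nbdgcklk"

nbdgcklk


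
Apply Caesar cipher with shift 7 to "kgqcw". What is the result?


Caesar cipher: shift "kgqcw" by 7
  'k' (pos 10) + 7 = pos 17 = 'r'
  'g' (pos 6) + 7 = pos 13 = 'n'
  'q' (pos 16) + 7 = pos 23 = 'x'
  'c' (pos 2) + 7 = pos 9 = 'j'
  'w' (pos 22) + 7 = pos 3 = 'd'
Result: rnxjd

rnxjd


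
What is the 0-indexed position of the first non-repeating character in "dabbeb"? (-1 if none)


Input: dabbeb
Character frequencies:
  'a': 1
  'b': 3
  'd': 1
  'e': 1
Scanning left to right for freq == 1:
  Position 0 ('d'): unique! => answer = 0

0


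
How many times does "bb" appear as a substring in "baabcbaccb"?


Searching for "bb" in "baabcbaccb"
Scanning each position:
  Position 0: "ba" => no
  Position 1: "aa" => no
  Position 2: "ab" => no
  Position 3: "bc" => no
  Position 4: "cb" => no
  Position 5: "ba" => no
  Position 6: "ac" => no
  Position 7: "cc" => no
  Position 8: "cb" => no
Total occurrences: 0

0


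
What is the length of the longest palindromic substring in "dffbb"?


Input: "dffbb"
Checking substrings for palindromes:
  [1:3] "ff" (len 2) => palindrome
  [3:5] "bb" (len 2) => palindrome
Longest palindromic substring: "ff" with length 2

2


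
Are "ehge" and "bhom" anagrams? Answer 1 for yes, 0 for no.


Strings: "ehge", "bhom"
Sorted first:  eegh
Sorted second: bhmo
Differ at position 0: 'e' vs 'b' => not anagrams

0


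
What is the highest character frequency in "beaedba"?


Input: beaedba
Character counts:
  'a': 2
  'b': 2
  'd': 1
  'e': 2
Maximum frequency: 2

2


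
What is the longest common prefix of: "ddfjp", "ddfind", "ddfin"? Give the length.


Words: ddfjp, ddfind, ddfin
  Position 0: all 'd' => match
  Position 1: all 'd' => match
  Position 2: all 'f' => match
  Position 3: ('j', 'i', 'i') => mismatch, stop
LCP = "ddf" (length 3)

3


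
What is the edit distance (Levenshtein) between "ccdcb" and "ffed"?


Computing edit distance: "ccdcb" -> "ffed"
DP table:
           f    f    e    d
      0    1    2    3    4
  c   1    1    2    3    4
  c   2    2    2    3    4
  d   3    3    3    3    3
  c   4    4    4    4    4
  b   5    5    5    5    5
Edit distance = dp[5][4] = 5

5


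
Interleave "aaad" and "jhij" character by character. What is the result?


Interleaving "aaad" and "jhij":
  Position 0: 'a' from first, 'j' from second => "aj"
  Position 1: 'a' from first, 'h' from second => "ah"
  Position 2: 'a' from first, 'i' from second => "ai"
  Position 3: 'd' from first, 'j' from second => "dj"
Result: ajahaidj

ajahaidj


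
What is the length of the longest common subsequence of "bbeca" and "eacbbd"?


LCS of "bbeca" and "eacbbd"
DP table:
           e    a    c    b    b    d
      0    0    0    0    0    0    0
  b   0    0    0    0    1    1    1
  b   0    0    0    0    1    2    2
  e   0    1    1    1    1    2    2
  c   0    1    1    2    2    2    2
  a   0    1    2    2    2    2    2
LCS length = dp[5][6] = 2

2


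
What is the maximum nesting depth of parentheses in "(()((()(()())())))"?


Input: "(()((()(()())())))"
Tracking depth:
  Position 0 '(': depth becomes 1
  Position 1 '(': depth becomes 2
  Position 2 ')': depth becomes 1
  Position 3 '(': depth becomes 2
  Position 4 '(': depth becomes 3
  Position 5 '(': depth becomes 4
  Position 6 ')': depth becomes 3
  Position 7 '(': depth becomes 4
  Position 8 '(': depth becomes 5
  Position 9 ')': depth becomes 4
  Position 10 '(': depth becomes 5
  Position 11 ')': depth becomes 4
  Position 12 ')': depth becomes 3
  Position 13 '(': depth becomes 4
  Position 14 ')': depth becomes 3
  Position 15 ')': depth becomes 2
  Position 16 ')': depth becomes 1
  Position 17 ')': depth becomes 0
Maximum depth reached: 5

5


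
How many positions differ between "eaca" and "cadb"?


Comparing "eaca" and "cadb" position by position:
  Position 0: 'e' vs 'c' => DIFFER
  Position 1: 'a' vs 'a' => same
  Position 2: 'c' vs 'd' => DIFFER
  Position 3: 'a' vs 'b' => DIFFER
Positions that differ: 3

3


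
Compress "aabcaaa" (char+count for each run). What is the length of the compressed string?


Input: aabcaaa
Runs:
  'a' x 2 => "a2"
  'b' x 1 => "b1"
  'c' x 1 => "c1"
  'a' x 3 => "a3"
Compressed: "a2b1c1a3"
Compressed length: 8

8


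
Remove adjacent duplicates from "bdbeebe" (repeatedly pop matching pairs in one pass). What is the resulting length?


Input: bdbeebe
Stack-based adjacent duplicate removal:
  Read 'b': push. Stack: b
  Read 'd': push. Stack: bd
  Read 'b': push. Stack: bdb
  Read 'e': push. Stack: bdbe
  Read 'e': matches stack top 'e' => pop. Stack: bdb
  Read 'b': matches stack top 'b' => pop. Stack: bd
  Read 'e': push. Stack: bde
Final stack: "bde" (length 3)

3


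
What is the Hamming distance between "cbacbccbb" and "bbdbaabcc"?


Comparing "cbacbccbb" and "bbdbaabcc" position by position:
  Position 0: 'c' vs 'b' => differ
  Position 1: 'b' vs 'b' => same
  Position 2: 'a' vs 'd' => differ
  Position 3: 'c' vs 'b' => differ
  Position 4: 'b' vs 'a' => differ
  Position 5: 'c' vs 'a' => differ
  Position 6: 'c' vs 'b' => differ
  Position 7: 'b' vs 'c' => differ
  Position 8: 'b' vs 'c' => differ
Total differences (Hamming distance): 8

8


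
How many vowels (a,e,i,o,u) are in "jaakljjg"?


Input: jaakljjg
Checking each character:
  'j' at position 0: consonant
  'a' at position 1: vowel (running total: 1)
  'a' at position 2: vowel (running total: 2)
  'k' at position 3: consonant
  'l' at position 4: consonant
  'j' at position 5: consonant
  'j' at position 6: consonant
  'g' at position 7: consonant
Total vowels: 2

2


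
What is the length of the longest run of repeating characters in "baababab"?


Input: "baababab"
Scanning for longest run:
  Position 1 ('a'): new char, reset run to 1
  Position 2 ('a'): continues run of 'a', length=2
  Position 3 ('b'): new char, reset run to 1
  Position 4 ('a'): new char, reset run to 1
  Position 5 ('b'): new char, reset run to 1
  Position 6 ('a'): new char, reset run to 1
  Position 7 ('b'): new char, reset run to 1
Longest run: 'a' with length 2

2


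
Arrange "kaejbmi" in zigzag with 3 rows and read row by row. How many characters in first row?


Zigzag "kaejbmi" into 3 rows:
Placing characters:
  'k' => row 0
  'a' => row 1
  'e' => row 2
  'j' => row 1
  'b' => row 0
  'm' => row 1
  'i' => row 2
Rows:
  Row 0: "kb"
  Row 1: "ajm"
  Row 2: "ei"
First row length: 2

2


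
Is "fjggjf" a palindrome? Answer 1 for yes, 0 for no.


Input: fjggjf
Reversed: fjggjf
  Compare pos 0 ('f') with pos 5 ('f'): match
  Compare pos 1 ('j') with pos 4 ('j'): match
  Compare pos 2 ('g') with pos 3 ('g'): match
Result: palindrome

1


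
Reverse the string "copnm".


Input: copnm
Reading characters right to left:
  Position 4: 'm'
  Position 3: 'n'
  Position 2: 'p'
  Position 1: 'o'
  Position 0: 'c'
Reversed: mnpoc

mnpoc


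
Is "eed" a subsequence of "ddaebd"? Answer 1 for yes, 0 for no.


Check if "eed" is a subsequence of "ddaebd"
Greedy scan:
  Position 0 ('d'): no match needed
  Position 1 ('d'): no match needed
  Position 2 ('a'): no match needed
  Position 3 ('e'): matches sub[0] = 'e'
  Position 4 ('b'): no match needed
  Position 5 ('d'): no match needed
Only matched 1/3 characters => not a subsequence

0


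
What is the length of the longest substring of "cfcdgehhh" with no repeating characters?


Input: "cfcdgehhh"
Sliding window (track last position of each char):
  Position 0 ('c'): window [0,0] length 1 -- new best
  Position 1 ('f'): window [0,1] length 2 -- new best
  Position 2 ('c'): repeat (last at 0), move window start to 1
  Position 2 ('c'): window [1,2] length 2
  Position 3 ('d'): window [1,3] length 3 -- new best
  Position 4 ('g'): window [1,4] length 4 -- new best
  Position 5 ('e'): window [1,5] length 5 -- new best
  Position 6 ('h'): window [1,6] length 6 -- new best
  Position 7 ('h'): repeat (last at 6), move window start to 7
  Position 7 ('h'): window [7,7] length 1
  Position 8 ('h'): repeat (last at 7), move window start to 8
  Position 8 ('h'): window [8,8] length 1
Longest substring with no repeats: "fcdgeh" with length 6

6


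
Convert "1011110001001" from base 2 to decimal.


Input: "1011110001001" in base 2
Positional expansion:
  Digit '1' (value 1) x 2^12 = 4096
  Digit '0' (value 0) x 2^11 = 0
  Digit '1' (value 1) x 2^10 = 1024
  Digit '1' (value 1) x 2^9 = 512
  Digit '1' (value 1) x 2^8 = 256
  Digit '1' (value 1) x 2^7 = 128
  Digit '0' (value 0) x 2^6 = 0
  Digit '0' (value 0) x 2^5 = 0
  Digit '0' (value 0) x 2^4 = 0
  Digit '1' (value 1) x 2^3 = 8
  Digit '0' (value 0) x 2^2 = 0
  Digit '0' (value 0) x 2^1 = 0
  Digit '1' (value 1) x 2^0 = 1
Sum = 6025

6025


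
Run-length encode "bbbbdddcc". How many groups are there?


Input: bbbbdddcc
Scanning for consecutive runs:
  Group 1: 'b' x 4 (positions 0-3)
  Group 2: 'd' x 3 (positions 4-6)
  Group 3: 'c' x 2 (positions 7-8)
Total groups: 3

3


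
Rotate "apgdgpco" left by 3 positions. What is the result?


Input: "apgdgpco", rotate left by 3
First 3 characters: "apg"
Remaining characters: "dgpco"
Concatenate remaining + first: "dgpco" + "apg" = "dgpcoapg"

dgpcoapg


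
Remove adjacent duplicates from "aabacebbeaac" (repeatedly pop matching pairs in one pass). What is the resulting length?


Input: aabacebbeaac
Stack-based adjacent duplicate removal:
  Read 'a': push. Stack: a
  Read 'a': matches stack top 'a' => pop. Stack: (empty)
  Read 'b': push. Stack: b
  Read 'a': push. Stack: ba
  Read 'c': push. Stack: bac
  Read 'e': push. Stack: bace
  Read 'b': push. Stack: baceb
  Read 'b': matches stack top 'b' => pop. Stack: bace
  Read 'e': matches stack top 'e' => pop. Stack: bac
  Read 'a': push. Stack: baca
  Read 'a': matches stack top 'a' => pop. Stack: bac
  Read 'c': matches stack top 'c' => pop. Stack: ba
Final stack: "ba" (length 2)

2


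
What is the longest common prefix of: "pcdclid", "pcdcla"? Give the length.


Words: pcdclid, pcdcla
  Position 0: all 'p' => match
  Position 1: all 'c' => match
  Position 2: all 'd' => match
  Position 3: all 'c' => match
  Position 4: all 'l' => match
  Position 5: ('i', 'a') => mismatch, stop
LCP = "pcdcl" (length 5)

5


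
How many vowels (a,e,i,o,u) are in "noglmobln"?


Input: noglmobln
Checking each character:
  'n' at position 0: consonant
  'o' at position 1: vowel (running total: 1)
  'g' at position 2: consonant
  'l' at position 3: consonant
  'm' at position 4: consonant
  'o' at position 5: vowel (running total: 2)
  'b' at position 6: consonant
  'l' at position 7: consonant
  'n' at position 8: consonant
Total vowels: 2

2


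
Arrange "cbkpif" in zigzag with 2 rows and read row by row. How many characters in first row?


Zigzag "cbkpif" into 2 rows:
Placing characters:
  'c' => row 0
  'b' => row 1
  'k' => row 0
  'p' => row 1
  'i' => row 0
  'f' => row 1
Rows:
  Row 0: "cki"
  Row 1: "bpf"
First row length: 3

3


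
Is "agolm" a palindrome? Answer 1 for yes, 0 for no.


Input: agolm
Reversed: mloga
  Compare pos 0 ('a') with pos 4 ('m'): MISMATCH
  Compare pos 1 ('g') with pos 3 ('l'): MISMATCH
Result: not a palindrome

0


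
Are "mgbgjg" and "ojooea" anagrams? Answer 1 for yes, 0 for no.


Strings: "mgbgjg", "ojooea"
Sorted first:  bgggjm
Sorted second: aejooo
Differ at position 0: 'b' vs 'a' => not anagrams

0


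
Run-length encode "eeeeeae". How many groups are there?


Input: eeeeeae
Scanning for consecutive runs:
  Group 1: 'e' x 5 (positions 0-4)
  Group 2: 'a' x 1 (positions 5-5)
  Group 3: 'e' x 1 (positions 6-6)
Total groups: 3

3


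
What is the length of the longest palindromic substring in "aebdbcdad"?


Input: "aebdbcdad"
Checking substrings for palindromes:
  [2:5] "bdb" (len 3) => palindrome
  [6:9] "dad" (len 3) => palindrome
Longest palindromic substring: "bdb" with length 3

3


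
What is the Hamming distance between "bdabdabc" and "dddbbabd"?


Comparing "bdabdabc" and "dddbbabd" position by position:
  Position 0: 'b' vs 'd' => differ
  Position 1: 'd' vs 'd' => same
  Position 2: 'a' vs 'd' => differ
  Position 3: 'b' vs 'b' => same
  Position 4: 'd' vs 'b' => differ
  Position 5: 'a' vs 'a' => same
  Position 6: 'b' vs 'b' => same
  Position 7: 'c' vs 'd' => differ
Total differences (Hamming distance): 4

4


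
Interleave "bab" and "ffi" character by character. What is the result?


Interleaving "bab" and "ffi":
  Position 0: 'b' from first, 'f' from second => "bf"
  Position 1: 'a' from first, 'f' from second => "af"
  Position 2: 'b' from first, 'i' from second => "bi"
Result: bfafbi

bfafbi


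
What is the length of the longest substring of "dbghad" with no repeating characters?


Input: "dbghad"
Sliding window (track last position of each char):
  Position 0 ('d'): window [0,0] length 1 -- new best
  Position 1 ('b'): window [0,1] length 2 -- new best
  Position 2 ('g'): window [0,2] length 3 -- new best
  Position 3 ('h'): window [0,3] length 4 -- new best
  Position 4 ('a'): window [0,4] length 5 -- new best
  Position 5 ('d'): repeat (last at 0), move window start to 1
  Position 5 ('d'): window [1,5] length 5
Longest substring with no repeats: "dbgha" with length 5

5


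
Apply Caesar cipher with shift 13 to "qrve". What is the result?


Caesar cipher: shift "qrve" by 13
  'q' (pos 16) + 13 = pos 3 = 'd'
  'r' (pos 17) + 13 = pos 4 = 'e'
  'v' (pos 21) + 13 = pos 8 = 'i'
  'e' (pos 4) + 13 = pos 17 = 'r'
Result: deir

deir


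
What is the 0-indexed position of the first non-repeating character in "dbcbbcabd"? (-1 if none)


Input: dbcbbcabd
Character frequencies:
  'a': 1
  'b': 4
  'c': 2
  'd': 2
Scanning left to right for freq == 1:
  Position 0 ('d'): freq=2, skip
  Position 1 ('b'): freq=4, skip
  Position 2 ('c'): freq=2, skip
  Position 3 ('b'): freq=4, skip
  Position 4 ('b'): freq=4, skip
  Position 5 ('c'): freq=2, skip
  Position 6 ('a'): unique! => answer = 6

6


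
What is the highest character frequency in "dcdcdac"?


Input: dcdcdac
Character counts:
  'a': 1
  'c': 3
  'd': 3
Maximum frequency: 3

3


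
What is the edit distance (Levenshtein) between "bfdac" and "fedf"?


Computing edit distance: "bfdac" -> "fedf"
DP table:
           f    e    d    f
      0    1    2    3    4
  b   1    1    2    3    4
  f   2    1    2    3    3
  d   3    2    2    2    3
  a   4    3    3    3    3
  c   5    4    4    4    4
Edit distance = dp[5][4] = 4

4


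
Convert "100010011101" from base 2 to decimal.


Input: "100010011101" in base 2
Positional expansion:
  Digit '1' (value 1) x 2^11 = 2048
  Digit '0' (value 0) x 2^10 = 0
  Digit '0' (value 0) x 2^9 = 0
  Digit '0' (value 0) x 2^8 = 0
  Digit '1' (value 1) x 2^7 = 128
  Digit '0' (value 0) x 2^6 = 0
  Digit '0' (value 0) x 2^5 = 0
  Digit '1' (value 1) x 2^4 = 16
  Digit '1' (value 1) x 2^3 = 8
  Digit '1' (value 1) x 2^2 = 4
  Digit '0' (value 0) x 2^1 = 0
  Digit '1' (value 1) x 2^0 = 1
Sum = 2205

2205


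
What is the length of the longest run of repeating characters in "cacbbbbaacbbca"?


Input: "cacbbbbaacbbca"
Scanning for longest run:
  Position 1 ('a'): new char, reset run to 1
  Position 2 ('c'): new char, reset run to 1
  Position 3 ('b'): new char, reset run to 1
  Position 4 ('b'): continues run of 'b', length=2
  Position 5 ('b'): continues run of 'b', length=3
  Position 6 ('b'): continues run of 'b', length=4
  Position 7 ('a'): new char, reset run to 1
  Position 8 ('a'): continues run of 'a', length=2
  Position 9 ('c'): new char, reset run to 1
  Position 10 ('b'): new char, reset run to 1
  Position 11 ('b'): continues run of 'b', length=2
  Position 12 ('c'): new char, reset run to 1
  Position 13 ('a'): new char, reset run to 1
Longest run: 'b' with length 4

4


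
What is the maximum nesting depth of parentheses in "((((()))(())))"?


Input: "((((()))(())))"
Tracking depth:
  Position 0 '(': depth becomes 1
  Position 1 '(': depth becomes 2
  Position 2 '(': depth becomes 3
  Position 3 '(': depth becomes 4
  Position 4 '(': depth becomes 5
  Position 5 ')': depth becomes 4
  Position 6 ')': depth becomes 3
  Position 7 ')': depth becomes 2
  Position 8 '(': depth becomes 3
  Position 9 '(': depth becomes 4
  Position 10 ')': depth becomes 3
  Position 11 ')': depth becomes 2
  Position 12 ')': depth becomes 1
  Position 13 ')': depth becomes 0
Maximum depth reached: 5

5


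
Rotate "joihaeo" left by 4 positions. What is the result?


Input: "joihaeo", rotate left by 4
First 4 characters: "joih"
Remaining characters: "aeo"
Concatenate remaining + first: "aeo" + "joih" = "aeojoih"

aeojoih


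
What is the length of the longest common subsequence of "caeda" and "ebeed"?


LCS of "caeda" and "ebeed"
DP table:
           e    b    e    e    d
      0    0    0    0    0    0
  c   0    0    0    0    0    0
  a   0    0    0    0    0    0
  e   0    1    1    1    1    1
  d   0    1    1    1    1    2
  a   0    1    1    1    1    2
LCS length = dp[5][5] = 2

2


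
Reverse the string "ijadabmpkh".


Input: ijadabmpkh
Reading characters right to left:
  Position 9: 'h'
  Position 8: 'k'
  Position 7: 'p'
  Position 6: 'm'
  Position 5: 'b'
  Position 4: 'a'
  Position 3: 'd'
  Position 2: 'a'
  Position 1: 'j'
  Position 0: 'i'
Reversed: hkpmbadaji

hkpmbadaji


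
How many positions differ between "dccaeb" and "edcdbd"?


Comparing "dccaeb" and "edcdbd" position by position:
  Position 0: 'd' vs 'e' => DIFFER
  Position 1: 'c' vs 'd' => DIFFER
  Position 2: 'c' vs 'c' => same
  Position 3: 'a' vs 'd' => DIFFER
  Position 4: 'e' vs 'b' => DIFFER
  Position 5: 'b' vs 'd' => DIFFER
Positions that differ: 5

5


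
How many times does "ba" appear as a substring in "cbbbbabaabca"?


Searching for "ba" in "cbbbbabaabca"
Scanning each position:
  Position 0: "cb" => no
  Position 1: "bb" => no
  Position 2: "bb" => no
  Position 3: "bb" => no
  Position 4: "ba" => MATCH
  Position 5: "ab" => no
  Position 6: "ba" => MATCH
  Position 7: "aa" => no
  Position 8: "ab" => no
  Position 9: "bc" => no
  Position 10: "ca" => no
Total occurrences: 2

2


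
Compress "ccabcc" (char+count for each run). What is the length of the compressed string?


Input: ccabcc
Runs:
  'c' x 2 => "c2"
  'a' x 1 => "a1"
  'b' x 1 => "b1"
  'c' x 2 => "c2"
Compressed: "c2a1b1c2"
Compressed length: 8

8


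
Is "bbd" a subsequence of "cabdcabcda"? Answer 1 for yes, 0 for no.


Check if "bbd" is a subsequence of "cabdcabcda"
Greedy scan:
  Position 0 ('c'): no match needed
  Position 1 ('a'): no match needed
  Position 2 ('b'): matches sub[0] = 'b'
  Position 3 ('d'): no match needed
  Position 4 ('c'): no match needed
  Position 5 ('a'): no match needed
  Position 6 ('b'): matches sub[1] = 'b'
  Position 7 ('c'): no match needed
  Position 8 ('d'): matches sub[2] = 'd'
  Position 9 ('a'): no match needed
All 3 characters matched => is a subsequence

1


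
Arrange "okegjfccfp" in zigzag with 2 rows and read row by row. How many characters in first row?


Zigzag "okegjfccfp" into 2 rows:
Placing characters:
  'o' => row 0
  'k' => row 1
  'e' => row 0
  'g' => row 1
  'j' => row 0
  'f' => row 1
  'c' => row 0
  'c' => row 1
  'f' => row 0
  'p' => row 1
Rows:
  Row 0: "oejcf"
  Row 1: "kgfcp"
First row length: 5

5


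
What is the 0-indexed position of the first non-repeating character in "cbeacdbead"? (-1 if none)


Input: cbeacdbead
Character frequencies:
  'a': 2
  'b': 2
  'c': 2
  'd': 2
  'e': 2
Scanning left to right for freq == 1:
  Position 0 ('c'): freq=2, skip
  Position 1 ('b'): freq=2, skip
  Position 2 ('e'): freq=2, skip
  Position 3 ('a'): freq=2, skip
  Position 4 ('c'): freq=2, skip
  Position 5 ('d'): freq=2, skip
  Position 6 ('b'): freq=2, skip
  Position 7 ('e'): freq=2, skip
  Position 8 ('a'): freq=2, skip
  Position 9 ('d'): freq=2, skip
  No unique character found => answer = -1

-1


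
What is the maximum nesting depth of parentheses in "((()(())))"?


Input: "((()(())))"
Tracking depth:
  Position 0 '(': depth becomes 1
  Position 1 '(': depth becomes 2
  Position 2 '(': depth becomes 3
  Position 3 ')': depth becomes 2
  Position 4 '(': depth becomes 3
  Position 5 '(': depth becomes 4
  Position 6 ')': depth becomes 3
  Position 7 ')': depth becomes 2
  Position 8 ')': depth becomes 1
  Position 9 ')': depth becomes 0
Maximum depth reached: 4

4


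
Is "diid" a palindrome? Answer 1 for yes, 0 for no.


Input: diid
Reversed: diid
  Compare pos 0 ('d') with pos 3 ('d'): match
  Compare pos 1 ('i') with pos 2 ('i'): match
Result: palindrome

1


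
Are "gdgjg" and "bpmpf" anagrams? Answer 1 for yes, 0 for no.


Strings: "gdgjg", "bpmpf"
Sorted first:  dgggj
Sorted second: bfmpp
Differ at position 0: 'd' vs 'b' => not anagrams

0


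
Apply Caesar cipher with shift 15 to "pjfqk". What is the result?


Caesar cipher: shift "pjfqk" by 15
  'p' (pos 15) + 15 = pos 4 = 'e'
  'j' (pos 9) + 15 = pos 24 = 'y'
  'f' (pos 5) + 15 = pos 20 = 'u'
  'q' (pos 16) + 15 = pos 5 = 'f'
  'k' (pos 10) + 15 = pos 25 = 'z'
Result: eyufz

eyufz


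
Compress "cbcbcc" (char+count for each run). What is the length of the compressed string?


Input: cbcbcc
Runs:
  'c' x 1 => "c1"
  'b' x 1 => "b1"
  'c' x 1 => "c1"
  'b' x 1 => "b1"
  'c' x 2 => "c2"
Compressed: "c1b1c1b1c2"
Compressed length: 10

10


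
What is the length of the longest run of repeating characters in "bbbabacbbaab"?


Input: "bbbabacbbaab"
Scanning for longest run:
  Position 1 ('b'): continues run of 'b', length=2
  Position 2 ('b'): continues run of 'b', length=3
  Position 3 ('a'): new char, reset run to 1
  Position 4 ('b'): new char, reset run to 1
  Position 5 ('a'): new char, reset run to 1
  Position 6 ('c'): new char, reset run to 1
  Position 7 ('b'): new char, reset run to 1
  Position 8 ('b'): continues run of 'b', length=2
  Position 9 ('a'): new char, reset run to 1
  Position 10 ('a'): continues run of 'a', length=2
  Position 11 ('b'): new char, reset run to 1
Longest run: 'b' with length 3

3


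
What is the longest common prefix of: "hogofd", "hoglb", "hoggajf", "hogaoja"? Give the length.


Words: hogofd, hoglb, hoggajf, hogaoja
  Position 0: all 'h' => match
  Position 1: all 'o' => match
  Position 2: all 'g' => match
  Position 3: ('o', 'l', 'g', 'a') => mismatch, stop
LCP = "hog" (length 3)

3


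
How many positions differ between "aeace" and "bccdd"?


Comparing "aeace" and "bccdd" position by position:
  Position 0: 'a' vs 'b' => DIFFER
  Position 1: 'e' vs 'c' => DIFFER
  Position 2: 'a' vs 'c' => DIFFER
  Position 3: 'c' vs 'd' => DIFFER
  Position 4: 'e' vs 'd' => DIFFER
Positions that differ: 5

5


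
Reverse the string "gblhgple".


Input: gblhgple
Reading characters right to left:
  Position 7: 'e'
  Position 6: 'l'
  Position 5: 'p'
  Position 4: 'g'
  Position 3: 'h'
  Position 2: 'l'
  Position 1: 'b'
  Position 0: 'g'
Reversed: elpghlbg

elpghlbg


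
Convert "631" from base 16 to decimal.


Input: "631" in base 16
Positional expansion:
  Digit '6' (value 6) x 16^2 = 1536
  Digit '3' (value 3) x 16^1 = 48
  Digit '1' (value 1) x 16^0 = 1
Sum = 1585

1585
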